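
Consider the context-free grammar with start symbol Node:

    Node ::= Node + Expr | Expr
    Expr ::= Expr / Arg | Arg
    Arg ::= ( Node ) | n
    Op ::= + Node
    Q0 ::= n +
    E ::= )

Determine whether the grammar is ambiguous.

Unambiguous

Only Node, Expr, Arg are reachable from Node; ignoring the rest: Node → Node + Expr | Expr  ;  Expr → Expr / Arg | Arg  — a left-associative chain with Arg at the bottom. Each string factors uniquely by precedence.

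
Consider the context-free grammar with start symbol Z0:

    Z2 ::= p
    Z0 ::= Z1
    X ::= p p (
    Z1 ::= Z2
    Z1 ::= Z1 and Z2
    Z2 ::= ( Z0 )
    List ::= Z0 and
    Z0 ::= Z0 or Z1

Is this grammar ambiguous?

(X, List are unreachable from Z0, so their rules don't affect L(Z0).) This is a standard precedence ladder (Z0 over Z1 over Z2), with each level left-recursive on its own operator ('or' at Z0, 'and' at Z1). That structure is LR(1), hence unambiguous.

Unambiguous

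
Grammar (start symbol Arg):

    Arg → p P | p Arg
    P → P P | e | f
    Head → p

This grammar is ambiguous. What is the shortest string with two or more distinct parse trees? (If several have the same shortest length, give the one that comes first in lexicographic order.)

length 2: no string has ≥2 trees
length 3: no string has ≥2 trees
length 4: p e e e has 2 parse trees

Two derivations of p e e e:
  Arg ⇒ p P ⇒ p P P ⇒ p P P P ⇒ p e P P ⇒ p e e P ⇒ p e e e
  Arg ⇒ p P ⇒ p P P ⇒ p e P ⇒ p e P P ⇒ p e e P ⇒ p e e e

p e e e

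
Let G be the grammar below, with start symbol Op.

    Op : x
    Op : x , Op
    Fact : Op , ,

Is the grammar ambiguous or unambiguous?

(Fact is unreachable from Op, so its rules don't affect L(Op).) The reachable grammar is A → atom sep A | atom. Each atom is followed by either the separator (recurse) or end-of-string (stop) — no choice point.

Unambiguous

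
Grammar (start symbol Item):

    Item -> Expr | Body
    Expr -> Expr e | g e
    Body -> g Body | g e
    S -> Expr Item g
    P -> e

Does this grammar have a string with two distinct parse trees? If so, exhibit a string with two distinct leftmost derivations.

Ambiguous

Witness: g e

Derivation 1: Item ⇒ Expr ⇒ g e
Derivation 2: Item ⇒ Body ⇒ g e

Two distinct leftmost derivations for the same string.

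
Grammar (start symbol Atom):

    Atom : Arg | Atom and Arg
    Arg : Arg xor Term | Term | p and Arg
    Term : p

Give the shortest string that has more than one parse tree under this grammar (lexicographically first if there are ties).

p and p

length 1: no string has ≥2 trees
length 3: p and p has 2 parse trees

Two derivations of p and p:
  Atom ⇒ Arg ⇒ p and Arg ⇒ p and Term ⇒ p and p
  Atom ⇒ Atom and Arg ⇒ Arg and Arg ⇒ Term and Arg ⇒ p and Arg ⇒ p and Term ⇒ p and p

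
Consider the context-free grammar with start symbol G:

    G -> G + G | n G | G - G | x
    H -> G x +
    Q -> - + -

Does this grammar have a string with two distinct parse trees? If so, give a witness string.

Ambiguous

Witness: n x + x

Derivation 1: G ⇒ G + G ⇒ n G + G ⇒ n x + G ⇒ n x + x
Derivation 2: G ⇒ n G ⇒ n G + G ⇒ n x + G ⇒ n x + x

Two distinct leftmost derivations for the same string.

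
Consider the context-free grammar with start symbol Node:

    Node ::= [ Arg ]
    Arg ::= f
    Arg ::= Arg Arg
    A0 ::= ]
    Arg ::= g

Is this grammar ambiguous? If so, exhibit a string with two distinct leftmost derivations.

Witness: [ f f f ]

Derivation 1: Node ⇒ [ Arg ] ⇒ [ Arg Arg ] ⇒ [ f Arg ] ⇒ [ f Arg Arg ] ⇒ [ f f Arg ] ⇒ [ f f f ]
Derivation 2: Node ⇒ [ Arg ] ⇒ [ Arg Arg ] ⇒ [ Arg Arg Arg ] ⇒ [ f Arg Arg ] ⇒ [ f f Arg ] ⇒ [ f f f ]

Two distinct leftmost derivations for the same string.

Ambiguous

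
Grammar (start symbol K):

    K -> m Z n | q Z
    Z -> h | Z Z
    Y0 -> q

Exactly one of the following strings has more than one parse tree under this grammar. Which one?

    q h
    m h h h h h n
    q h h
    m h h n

q h: 1 tree
m h h h h h n: 14 trees
q h h: 1 tree
m h h n: 1 tree

m h h h h h n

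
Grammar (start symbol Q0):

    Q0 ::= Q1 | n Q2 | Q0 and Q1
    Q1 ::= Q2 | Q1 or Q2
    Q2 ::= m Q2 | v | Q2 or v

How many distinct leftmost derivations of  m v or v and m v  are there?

3

Parse trees for m v or v and m v:
  [Q0 [Q0 [Q1 [Q2 m [Q2 [Q2 v] or v]]]] and [Q1 [Q2 m [Q2 v]]]]
  [Q0 [Q0 [Q1 [Q2 [Q2 m [Q2 v]] or v]]] and [Q1 [Q2 m [Q2 v]]]]
  [Q0 [Q0 [Q1 [Q1 [Q2 m [Q2 v]]] or [Q2 v]]] and [Q1 [Q2 m [Q2 v]]]]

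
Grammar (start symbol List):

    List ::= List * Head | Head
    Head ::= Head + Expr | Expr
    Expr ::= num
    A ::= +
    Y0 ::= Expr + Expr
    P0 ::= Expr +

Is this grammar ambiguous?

(A, Y0, P0 are unreachable from List, so their rules don't affect L(List).) List → List * Head | Head  ;  Head → Head + Expr | Expr  — a left-associative chain with Expr at the bottom. Each string factors uniquely by precedence.

Unambiguous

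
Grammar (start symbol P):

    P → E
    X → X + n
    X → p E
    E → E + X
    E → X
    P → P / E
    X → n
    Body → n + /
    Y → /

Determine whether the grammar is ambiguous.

Ambiguous

Witness: n + n

Derivation 1: P ⇒ E ⇒ E + X ⇒ X + X ⇒ n + X ⇒ n + n
Derivation 2: P ⇒ E ⇒ X ⇒ X + n ⇒ n + n

Two distinct leftmost derivations for the same string.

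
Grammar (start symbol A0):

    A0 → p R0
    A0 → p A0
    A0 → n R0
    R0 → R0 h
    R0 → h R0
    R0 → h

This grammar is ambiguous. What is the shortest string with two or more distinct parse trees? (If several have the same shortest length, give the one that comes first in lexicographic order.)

n h h

length 2: no string has ≥2 trees
length 3: n h h has 2 parse trees

Two derivations of n h h:
  A0 ⇒ n R0 ⇒ n R0 h ⇒ n h h
  A0 ⇒ n R0 ⇒ n h R0 ⇒ n h h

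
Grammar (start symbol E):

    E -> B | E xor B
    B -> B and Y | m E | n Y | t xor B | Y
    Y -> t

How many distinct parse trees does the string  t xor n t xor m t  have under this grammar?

Parse trees for t xor n t xor m t:
  [E [E [B t xor [B n [Y t]]]] xor [B m [E [B [Y t]]]]]
  [E [E [E [B [Y t]]] xor [B n [Y t]]] xor [B m [E [B [Y t]]]]]

2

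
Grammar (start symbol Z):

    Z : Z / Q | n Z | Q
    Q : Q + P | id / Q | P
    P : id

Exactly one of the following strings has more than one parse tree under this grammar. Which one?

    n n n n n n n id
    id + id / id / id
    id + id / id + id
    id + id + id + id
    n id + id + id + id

n n n n n n n id: 1 tree
id + id / id / id: 2 trees
id + id / id + id: 1 tree
id + id + id + id: 1 tree
n id + id + id + id: 1 tree

id + id / id / id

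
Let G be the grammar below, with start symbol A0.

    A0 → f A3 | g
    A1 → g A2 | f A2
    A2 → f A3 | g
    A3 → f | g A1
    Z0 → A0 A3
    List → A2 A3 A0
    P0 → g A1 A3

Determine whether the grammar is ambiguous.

(Z0, List, P0 are unreachable from A0, so their rules don't affect L(A0).) The reachable rules are right-linear with at most one rule per (nonterminal, next-terminal) pair. Each input token forces the next rule, so parsing is deterministic.

Unambiguous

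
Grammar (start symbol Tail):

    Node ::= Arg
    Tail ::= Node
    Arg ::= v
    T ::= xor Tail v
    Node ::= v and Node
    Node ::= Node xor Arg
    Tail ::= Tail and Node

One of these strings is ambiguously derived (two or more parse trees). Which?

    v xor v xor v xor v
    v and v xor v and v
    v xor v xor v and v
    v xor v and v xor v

v and v xor v and v

v xor v xor v xor v: 1 tree
v and v xor v and v: 3 trees
v xor v xor v and v: 1 tree
v xor v and v xor v: 1 tree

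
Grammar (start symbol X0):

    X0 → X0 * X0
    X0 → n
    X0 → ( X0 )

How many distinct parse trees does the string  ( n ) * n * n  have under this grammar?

Parse trees for ( n ) * n * n:
  [X0 [X0 ( [X0 n] )] * [X0 [X0 n] * [X0 n]]]
  [X0 [X0 [X0 ( [X0 n] )] * [X0 n]] * [X0 n]]

2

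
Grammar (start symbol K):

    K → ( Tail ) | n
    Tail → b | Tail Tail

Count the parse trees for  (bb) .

Parse trees for (bb):
  [K ( [Tail [Tail b] [Tail b]] )]

1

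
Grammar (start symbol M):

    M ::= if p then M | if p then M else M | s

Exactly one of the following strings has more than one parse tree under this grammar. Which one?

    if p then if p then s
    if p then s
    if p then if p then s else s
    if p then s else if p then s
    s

if p then if p then s: 1 tree
if p then s: 1 tree
if p then if p then s else s: 2 trees
if p then s else if p then s: 1 tree
s: 1 tree

if p then if p then s else s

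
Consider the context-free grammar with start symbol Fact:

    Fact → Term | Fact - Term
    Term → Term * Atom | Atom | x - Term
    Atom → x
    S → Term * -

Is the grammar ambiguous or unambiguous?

Witness: x - x

Derivation 1: Fact ⇒ Term ⇒ x - Term ⇒ x - Atom ⇒ x - x
Derivation 2: Fact ⇒ Fact - Term ⇒ Term - Term ⇒ Atom - Term ⇒ x - Term ⇒ x - Atom ⇒ x - x

Two distinct leftmost derivations for the same string.

Ambiguous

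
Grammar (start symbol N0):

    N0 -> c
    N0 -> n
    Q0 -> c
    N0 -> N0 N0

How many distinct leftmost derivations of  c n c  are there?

2

Parse trees for c n c:
  [N0 [N0 c] [N0 [N0 n] [N0 c]]]
  [N0 [N0 [N0 c] [N0 n]] [N0 c]]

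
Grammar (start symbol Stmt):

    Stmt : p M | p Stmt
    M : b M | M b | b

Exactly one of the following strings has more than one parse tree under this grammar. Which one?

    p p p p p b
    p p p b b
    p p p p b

p p p p p b: 1 tree
p p p b b: 2 trees
p p p p b: 1 tree

p p p b b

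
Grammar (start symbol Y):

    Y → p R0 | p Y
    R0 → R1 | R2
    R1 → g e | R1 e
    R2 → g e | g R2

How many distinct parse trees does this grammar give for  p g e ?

2

Parse trees for p g e:
  [Y p [R0 [R1 g e]]]
  [Y p [R0 [R2 g e]]]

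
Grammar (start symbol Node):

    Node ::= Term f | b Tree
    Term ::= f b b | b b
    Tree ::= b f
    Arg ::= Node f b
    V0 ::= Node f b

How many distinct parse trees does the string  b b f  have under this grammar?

2

Parse trees for b b f:
  [Node [Term b b] f]
  [Node b [Tree b f]]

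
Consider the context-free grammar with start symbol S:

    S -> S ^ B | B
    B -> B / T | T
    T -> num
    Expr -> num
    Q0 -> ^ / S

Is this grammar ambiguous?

Unambiguous

Only S, B, T are reachable from S; ignoring the rest: The grammar is stratified — S handles '^' (left-recursive), B handles '/', T atoms. Each operator has a fixed associativity and precedence level, so every string has one parse.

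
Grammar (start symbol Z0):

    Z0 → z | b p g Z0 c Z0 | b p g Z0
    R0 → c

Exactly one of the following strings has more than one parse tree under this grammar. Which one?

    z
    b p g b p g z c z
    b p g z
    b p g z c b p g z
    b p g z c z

z: 1 tree
b p g b p g z c z: 2 trees
b p g z: 1 tree
b p g z c b p g z: 1 tree
b p g z c z: 1 tree

b p g b p g z c z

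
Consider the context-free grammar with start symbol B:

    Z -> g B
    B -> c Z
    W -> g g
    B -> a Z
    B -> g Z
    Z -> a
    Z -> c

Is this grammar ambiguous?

Only B, Z are reachable from B; ignoring the rest: Restricted to the reachable nonterminals, every rule has the form A → t or A → t B, and no two rules for the same A share a first terminal. The grammar encodes a DFA — one run per string.

Unambiguous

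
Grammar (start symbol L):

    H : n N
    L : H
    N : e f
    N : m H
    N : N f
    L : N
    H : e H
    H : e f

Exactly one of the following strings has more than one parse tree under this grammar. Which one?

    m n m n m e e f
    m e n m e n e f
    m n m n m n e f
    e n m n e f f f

e n m n e f f f

m n m n m e e f: 1 tree
m e n m e n e f: 1 tree
m n m n m n e f: 1 tree
e n m n e f f f: 3 trees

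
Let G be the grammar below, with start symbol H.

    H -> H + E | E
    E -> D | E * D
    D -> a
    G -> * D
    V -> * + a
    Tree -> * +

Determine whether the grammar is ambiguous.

Unambiguous

(G, V, Tree are unreachable from H, so their rules don't affect L(H).) The grammar is stratified — H handles '+' (left-recursive), E handles '*', D atoms. Each operator has a fixed associativity and precedence level, so every string has one parse.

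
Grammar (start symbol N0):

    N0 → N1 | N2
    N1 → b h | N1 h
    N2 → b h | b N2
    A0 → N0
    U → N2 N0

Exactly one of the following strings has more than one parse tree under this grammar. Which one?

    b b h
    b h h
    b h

b b h: 1 tree
b h h: 1 tree
b h: 2 trees

b h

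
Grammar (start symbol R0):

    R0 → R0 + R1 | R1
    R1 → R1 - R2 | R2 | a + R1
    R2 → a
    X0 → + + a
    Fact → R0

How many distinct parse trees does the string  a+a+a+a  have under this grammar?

8

Parse trees for a+a+a+a:
  [R0 [R0 [R1 [R2 a]]] + [R1 a + [R1 a + [R1 [R2 a]]]]]
  [R0 [R0 [R0 [R1 [R2 a]]] + [R1 [R2 a]]] + [R1 a + [R1 [R2 a]]]]
  [R0 [R0 [R1 a + [R1 [R2 a]]]] + [R1 a + [R1 [R2 a]]]]
  [R0 [R0 [R0 [R1 [R2 a]]] + [R1 a + [R1 [R2 a]]]] + [R1 [R2 a]]]
  [R0 [R0 [R0 [R0 [R1 [R2 a]]] + [R1 [R2 a]]] + [R1 [R2 a]]] + [R1 [R2 a]]]
  [R0 [R0 [R0 [R1 a + [R1 [R2 a]]]] + [R1 [R2 a]]] + [R1 [R2 a]]]
  [R0 [R0 [R1 a + [R1 a + [R1 [R2 a]]]]] + [R1 [R2 a]]]
  [R0 [R1 a + [R1 a + [R1 a + [R1 [R2 a]]]]]]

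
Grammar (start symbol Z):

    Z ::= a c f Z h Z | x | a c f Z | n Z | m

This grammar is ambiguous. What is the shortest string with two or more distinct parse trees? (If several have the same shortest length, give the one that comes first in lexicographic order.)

length 1: no string has ≥2 trees
length 2: no string has ≥2 trees
length 3: no string has ≥2 trees
length 4: no string has ≥2 trees
length 5: no string has ≥2 trees
length 6: no string has ≥2 trees
length 7: no string has ≥2 trees
length 8: no string has ≥2 trees
length 9: a c f a c f m h m has 2 parse trees

Two derivations of a c f a c f m h m:
  Z ⇒ a c f Z h Z ⇒ a c f a c f Z h Z ⇒ a c f a c f m h Z ⇒ a c f a c f m h m
  Z ⇒ a c f Z ⇒ a c f a c f Z h Z ⇒ a c f a c f m h Z ⇒ a c f a c f m h m

a c f a c f m h m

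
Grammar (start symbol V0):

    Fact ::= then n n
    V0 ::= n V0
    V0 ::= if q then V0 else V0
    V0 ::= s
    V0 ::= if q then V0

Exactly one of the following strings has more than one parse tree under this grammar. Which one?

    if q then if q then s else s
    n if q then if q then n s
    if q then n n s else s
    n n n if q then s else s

if q then if q then s else s: 2 trees
n if q then if q then n s: 1 tree
if q then n n s else s: 1 tree
n n n if q then s else s: 1 tree

if q then if q then s else s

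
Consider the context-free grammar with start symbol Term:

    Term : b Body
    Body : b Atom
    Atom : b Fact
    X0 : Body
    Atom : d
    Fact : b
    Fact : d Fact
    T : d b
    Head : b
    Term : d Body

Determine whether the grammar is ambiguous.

Only Term, Body, Atom, Fact are reachable from Term; ignoring the rest: Each reachable nonterminal has at most one production per leading terminal, and all productions are right-linear; the derivation is determined token-by-token.

Unambiguous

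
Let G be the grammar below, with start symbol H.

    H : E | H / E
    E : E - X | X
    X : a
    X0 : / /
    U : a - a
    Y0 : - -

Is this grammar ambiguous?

(X0, U, Y0 are unreachable from H, so their rules don't affect L(H).) The grammar is stratified — H handles '/' (left-recursive), E handles '-', X atoms. Each operator has a fixed associativity and precedence level, so every string has one parse.

Unambiguous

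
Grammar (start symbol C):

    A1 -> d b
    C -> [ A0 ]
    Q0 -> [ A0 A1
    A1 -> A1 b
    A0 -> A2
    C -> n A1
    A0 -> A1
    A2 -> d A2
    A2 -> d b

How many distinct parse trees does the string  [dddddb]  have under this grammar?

Parse trees for [dddddb]:
  [C [ [A0 [A2 d [A2 d [A2 d [A2 d [A2 d b]]]]]] ]]

1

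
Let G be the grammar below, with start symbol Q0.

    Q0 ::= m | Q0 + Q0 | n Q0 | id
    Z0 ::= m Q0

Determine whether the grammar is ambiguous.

Witness: n id + id

Derivation 1: Q0 ⇒ Q0 + Q0 ⇒ n Q0 + Q0 ⇒ n id + Q0 ⇒ n id + id
Derivation 2: Q0 ⇒ n Q0 ⇒ n Q0 + Q0 ⇒ n id + Q0 ⇒ n id + id

Two distinct leftmost derivations for the same string.

Ambiguous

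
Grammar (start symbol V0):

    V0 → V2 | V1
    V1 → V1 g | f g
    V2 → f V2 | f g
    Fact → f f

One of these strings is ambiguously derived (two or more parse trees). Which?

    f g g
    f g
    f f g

f g g: 1 tree
f g: 2 trees
f f g: 1 tree

f g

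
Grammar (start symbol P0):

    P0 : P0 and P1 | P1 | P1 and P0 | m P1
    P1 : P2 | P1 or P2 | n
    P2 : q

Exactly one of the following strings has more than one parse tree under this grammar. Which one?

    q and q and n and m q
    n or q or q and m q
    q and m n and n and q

q and q and n and m q: 1 tree
n or q or q and m q: 1 tree
q and m n and n and q: 3 trees

q and m n and n and q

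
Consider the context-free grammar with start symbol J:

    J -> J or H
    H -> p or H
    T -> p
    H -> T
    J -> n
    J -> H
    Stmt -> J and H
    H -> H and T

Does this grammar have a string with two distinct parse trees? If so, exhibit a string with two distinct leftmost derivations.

Witness: p or p

Derivation 1: J ⇒ J or H ⇒ H or H ⇒ T or H ⇒ p or H ⇒ p or T ⇒ p or p
Derivation 2: J ⇒ H ⇒ p or H ⇒ p or T ⇒ p or p

Two distinct leftmost derivations for the same string.

Ambiguous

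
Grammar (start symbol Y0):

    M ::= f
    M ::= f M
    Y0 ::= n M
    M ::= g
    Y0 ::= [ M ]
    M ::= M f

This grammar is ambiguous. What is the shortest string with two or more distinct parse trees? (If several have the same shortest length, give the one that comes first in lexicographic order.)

n f f

length 2: no string has ≥2 trees
length 3: n f f has 2 parse trees

Two derivations of n f f:
  Y0 ⇒ n M ⇒ n f M ⇒ n f f
  Y0 ⇒ n M ⇒ n M f ⇒ n f f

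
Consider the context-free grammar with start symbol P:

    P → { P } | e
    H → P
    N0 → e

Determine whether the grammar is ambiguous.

Only P is reachable from P; ignoring the rest: Each string is a nest of matched brackets around a single atom. An opening bracket forces the recursive rule; an atom forces the base rule.

Unambiguous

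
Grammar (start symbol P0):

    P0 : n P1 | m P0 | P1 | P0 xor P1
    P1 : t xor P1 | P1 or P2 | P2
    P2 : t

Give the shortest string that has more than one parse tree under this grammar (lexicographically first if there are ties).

length 1: no string has ≥2 trees
length 2: no string has ≥2 trees
length 3: t xor t has 2 parse trees

Two derivations of t xor t:
  P0 ⇒ P1 ⇒ t xor P1 ⇒ t xor P2 ⇒ t xor t
  P0 ⇒ P0 xor P1 ⇒ P1 xor P1 ⇒ P2 xor P1 ⇒ t xor P1 ⇒ t xor P2 ⇒ t xor t

t xor t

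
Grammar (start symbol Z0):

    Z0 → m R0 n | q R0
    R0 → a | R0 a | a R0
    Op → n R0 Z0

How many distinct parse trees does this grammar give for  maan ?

2

Parse trees for maan:
  [Z0 m [R0 [R0 a] a] n]
  [Z0 m [R0 a [R0 a]] n]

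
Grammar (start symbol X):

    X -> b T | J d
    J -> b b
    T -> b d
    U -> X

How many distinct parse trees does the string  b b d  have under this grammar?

2

Parse trees for b b d:
  [X b [T b d]]
  [X [J b b] d]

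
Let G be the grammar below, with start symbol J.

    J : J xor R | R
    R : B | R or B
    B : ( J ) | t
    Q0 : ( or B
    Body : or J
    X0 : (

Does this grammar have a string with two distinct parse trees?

Unambiguous

Only J, R, B are reachable from J; ignoring the rest: J → J xor R | R  ;  R → R or B | B  — a left-associative chain with B at the bottom. Each string factors uniquely by precedence.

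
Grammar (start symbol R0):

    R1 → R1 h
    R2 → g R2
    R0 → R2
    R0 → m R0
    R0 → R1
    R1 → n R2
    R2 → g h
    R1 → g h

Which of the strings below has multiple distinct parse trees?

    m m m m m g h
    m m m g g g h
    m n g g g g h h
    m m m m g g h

m m m m m g h: 2 trees
m m m g g g h: 1 tree
m n g g g g h h: 1 tree
m m m m g g h: 1 tree

m m m m m g h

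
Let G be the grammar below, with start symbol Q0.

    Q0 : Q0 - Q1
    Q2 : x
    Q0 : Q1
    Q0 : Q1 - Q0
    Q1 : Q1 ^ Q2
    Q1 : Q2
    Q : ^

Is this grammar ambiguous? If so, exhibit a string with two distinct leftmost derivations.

Witness: x - x

Derivation 1: Q0 ⇒ Q0 - Q1 ⇒ Q1 - Q1 ⇒ Q2 - Q1 ⇒ x - Q1 ⇒ x - Q2 ⇒ x - x
Derivation 2: Q0 ⇒ Q1 - Q0 ⇒ Q2 - Q0 ⇒ x - Q0 ⇒ x - Q1 ⇒ x - Q2 ⇒ x - x

Two distinct leftmost derivations for the same string.

Ambiguous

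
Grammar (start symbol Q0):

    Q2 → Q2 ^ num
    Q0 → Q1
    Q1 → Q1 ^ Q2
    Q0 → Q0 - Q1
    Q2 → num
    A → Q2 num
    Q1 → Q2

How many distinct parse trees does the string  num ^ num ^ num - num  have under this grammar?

4

Parse trees for num ^ num ^ num - num:
  [Q0 [Q0 [Q1 [Q1 [Q2 num]] ^ [Q2 [Q2 num] ^ num]]] - [Q1 [Q2 num]]]
  [Q0 [Q0 [Q1 [Q1 [Q1 [Q2 num]] ^ [Q2 num]] ^ [Q2 num]]] - [Q1 [Q2 num]]]
  [Q0 [Q0 [Q1 [Q1 [Q2 [Q2 num] ^ num]] ^ [Q2 num]]] - [Q1 [Q2 num]]]
  [Q0 [Q0 [Q1 [Q2 [Q2 [Q2 num] ^ num] ^ num]]] - [Q1 [Q2 num]]]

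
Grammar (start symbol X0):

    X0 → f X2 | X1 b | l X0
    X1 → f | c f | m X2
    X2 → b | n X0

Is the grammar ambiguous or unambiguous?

Witness: f b

Derivation 1: X0 ⇒ f X2 ⇒ f b
Derivation 2: X0 ⇒ X1 b ⇒ f b

Two distinct leftmost derivations for the same string.

Ambiguous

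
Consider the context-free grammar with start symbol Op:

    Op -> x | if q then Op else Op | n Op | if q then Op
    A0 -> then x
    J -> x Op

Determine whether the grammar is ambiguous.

Ambiguous

Witness: if q then if q then x else x

Derivation 1: Op ⇒ if q then Op else Op ⇒ if q then if q then Op else Op ⇒ if q then if q then x else Op ⇒ if q then if q then x else x
Derivation 2: Op ⇒ if q then Op ⇒ if q then if q then Op else Op ⇒ if q then if q then x else Op ⇒ if q then if q then x else x

Two distinct leftmost derivations for the same string.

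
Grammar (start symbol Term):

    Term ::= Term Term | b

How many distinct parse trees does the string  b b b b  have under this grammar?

5

Parse trees for b b b b:
  [Term [Term b] [Term [Term b] [Term [Term b] [Term b]]]]
  [Term [Term b] [Term [Term [Term b] [Term b]] [Term b]]]
  [Term [Term [Term b] [Term b]] [Term [Term b] [Term b]]]
  [Term [Term [Term b] [Term [Term b] [Term b]]] [Term b]]
  [Term [Term [Term [Term b] [Term b]] [Term b]] [Term b]]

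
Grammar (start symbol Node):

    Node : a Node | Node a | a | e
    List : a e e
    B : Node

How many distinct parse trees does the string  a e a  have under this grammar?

2

Parse trees for a e a:
  [Node a [Node [Node e] a]]
  [Node [Node a [Node e]] a]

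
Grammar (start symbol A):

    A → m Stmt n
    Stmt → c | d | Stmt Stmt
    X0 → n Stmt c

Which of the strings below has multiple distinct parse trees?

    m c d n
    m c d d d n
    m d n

m c d n: 1 tree
m c d d d n: 5 trees
m d n: 1 tree

m c d d d n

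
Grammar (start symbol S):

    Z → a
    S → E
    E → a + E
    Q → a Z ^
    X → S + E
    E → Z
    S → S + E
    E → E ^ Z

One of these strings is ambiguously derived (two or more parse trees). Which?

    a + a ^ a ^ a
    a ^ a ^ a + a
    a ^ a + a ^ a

a + a ^ a ^ a: 4 trees
a ^ a ^ a + a: 1 tree
a ^ a + a ^ a: 1 tree

a + a ^ a ^ a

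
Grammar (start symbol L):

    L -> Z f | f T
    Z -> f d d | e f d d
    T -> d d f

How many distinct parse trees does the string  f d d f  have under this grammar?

2

Parse trees for f d d f:
  [L [Z f d d] f]
  [L f [T d d f]]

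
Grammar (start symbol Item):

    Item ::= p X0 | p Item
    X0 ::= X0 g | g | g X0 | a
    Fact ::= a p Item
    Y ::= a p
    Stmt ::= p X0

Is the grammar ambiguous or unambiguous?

Ambiguous

Witness: p g g

Derivation 1: Item ⇒ p X0 ⇒ p X0 g ⇒ p g g
Derivation 2: Item ⇒ p X0 ⇒ p g X0 ⇒ p g g

Two distinct leftmost derivations for the same string.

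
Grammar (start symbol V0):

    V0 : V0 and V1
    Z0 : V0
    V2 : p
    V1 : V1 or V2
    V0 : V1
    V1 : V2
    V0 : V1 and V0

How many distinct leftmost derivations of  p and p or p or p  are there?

2

Parse trees for p and p or p or p:
  [V0 [V0 [V1 [V2 p]]] and [V1 [V1 [V1 [V2 p]] or [V2 p]] or [V2 p]]]
  [V0 [V1 [V2 p]] and [V0 [V1 [V1 [V1 [V2 p]] or [V2 p]] or [V2 p]]]]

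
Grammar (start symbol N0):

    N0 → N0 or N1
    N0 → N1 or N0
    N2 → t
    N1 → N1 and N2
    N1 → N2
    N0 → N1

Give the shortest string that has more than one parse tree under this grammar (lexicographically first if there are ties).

length 1: no string has ≥2 trees
length 3: t or t has 2 parse trees

Two derivations of t or t:
  N0 ⇒ N0 or N1 ⇒ N1 or N1 ⇒ N2 or N1 ⇒ t or N1 ⇒ t or N2 ⇒ t or t
  N0 ⇒ N1 or N0 ⇒ N2 or N0 ⇒ t or N0 ⇒ t or N1 ⇒ t or N2 ⇒ t or t

t or t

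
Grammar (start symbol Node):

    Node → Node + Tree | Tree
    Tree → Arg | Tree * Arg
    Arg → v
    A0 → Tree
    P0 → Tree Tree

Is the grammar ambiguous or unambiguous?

Unambiguous

(A0, P0 are unreachable from Node, so their rules don't affect L(Node).) This is a standard precedence ladder (Node over Tree over Arg), with each level left-recursive on its own operator ('+' at Node, '*' at Tree). That structure is LR(1), hence unambiguous.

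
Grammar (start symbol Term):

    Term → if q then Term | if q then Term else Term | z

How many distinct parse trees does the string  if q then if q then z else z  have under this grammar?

Parse trees for if q then if q then z else z:
  [Term if q then [Term if q then [Term z] else [Term z]]]
  [Term if q then [Term if q then [Term z]] else [Term z]]

2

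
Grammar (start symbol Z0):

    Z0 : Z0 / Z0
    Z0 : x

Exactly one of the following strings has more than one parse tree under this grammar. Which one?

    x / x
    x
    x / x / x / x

x / x / x / x

x / x: 1 tree
x: 1 tree
x / x / x / x: 5 trees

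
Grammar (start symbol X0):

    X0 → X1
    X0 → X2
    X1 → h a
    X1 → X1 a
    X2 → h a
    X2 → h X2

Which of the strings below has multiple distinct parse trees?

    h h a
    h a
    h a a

h h a: 1 tree
h a: 2 trees
h a a: 1 tree

h a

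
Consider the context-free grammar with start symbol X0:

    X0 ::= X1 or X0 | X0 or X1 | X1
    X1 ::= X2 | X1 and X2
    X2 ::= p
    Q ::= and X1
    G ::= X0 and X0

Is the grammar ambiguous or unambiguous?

Witness: p or p

Derivation 1: X0 ⇒ X1 or X0 ⇒ X2 or X0 ⇒ p or X0 ⇒ p or X1 ⇒ p or X2 ⇒ p or p
Derivation 2: X0 ⇒ X0 or X1 ⇒ X1 or X1 ⇒ X2 or X1 ⇒ p or X1 ⇒ p or X2 ⇒ p or p

Two distinct leftmost derivations for the same string.

Ambiguous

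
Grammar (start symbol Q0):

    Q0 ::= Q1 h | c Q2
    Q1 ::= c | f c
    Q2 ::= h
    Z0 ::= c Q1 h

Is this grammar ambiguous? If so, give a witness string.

Witness: c h

Derivation 1: Q0 ⇒ Q1 h ⇒ c h
Derivation 2: Q0 ⇒ c Q2 ⇒ c h

Two distinct leftmost derivations for the same string.

Ambiguous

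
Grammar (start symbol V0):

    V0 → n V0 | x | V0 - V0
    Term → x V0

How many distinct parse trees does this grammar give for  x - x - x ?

2

Parse trees for x - x - x:
  [V0 [V0 x] - [V0 [V0 x] - [V0 x]]]
  [V0 [V0 [V0 x] - [V0 x]] - [V0 x]]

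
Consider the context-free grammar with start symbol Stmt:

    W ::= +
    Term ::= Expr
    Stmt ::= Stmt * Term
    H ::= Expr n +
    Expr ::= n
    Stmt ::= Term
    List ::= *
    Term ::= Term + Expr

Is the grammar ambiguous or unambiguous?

Unambiguous

Only Stmt, Term, Expr are reachable from Stmt; ignoring the rest: This is a standard precedence ladder (Stmt over Term over Expr), with each level left-recursive on its own operator ('*' at Stmt, '+' at Term). That structure is LR(1), hence unambiguous.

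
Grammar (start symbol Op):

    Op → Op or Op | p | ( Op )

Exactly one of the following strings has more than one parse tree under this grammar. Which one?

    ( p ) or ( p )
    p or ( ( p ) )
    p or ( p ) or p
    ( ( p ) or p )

( p ) or ( p ): 1 tree
p or ( ( p ) ): 1 tree
p or ( p ) or p: 2 trees
( ( p ) or p ): 1 tree

p or ( p ) or p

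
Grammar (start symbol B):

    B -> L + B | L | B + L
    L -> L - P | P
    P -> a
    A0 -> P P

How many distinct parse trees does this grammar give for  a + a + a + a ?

Parse trees for a + a + a + a:
  [B [L [P a]] + [B [L [P a]] + [B [L [P a]] + [B [L [P a]]]]]]
  [B [L [P a]] + [B [L [P a]] + [B [B [L [P a]]] + [L [P a]]]]]
  [B [L [P a]] + [B [B [L [P a]] + [B [L [P a]]]] + [L [P a]]]]
  [B [L [P a]] + [B [B [B [L [P a]]] + [L [P a]]] + [L [P a]]]]
  [B [B [L [P a]] + [B [L [P a]] + [B [L [P a]]]]] + [L [P a]]]
  [B [B [L [P a]] + [B [B [L [P a]]] + [L [P a]]]] + [L [P a]]]
  [B [B [B [L [P a]] + [B [L [P a]]]] + [L [P a]]] + [L [P a]]]
  [B [B [B [B [L [P a]]] + [L [P a]]] + [L [P a]]] + [L [P a]]]

8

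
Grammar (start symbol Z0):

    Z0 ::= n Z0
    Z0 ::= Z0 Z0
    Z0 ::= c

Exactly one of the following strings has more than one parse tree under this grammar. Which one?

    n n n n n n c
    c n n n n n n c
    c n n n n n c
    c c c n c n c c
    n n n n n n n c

c c c n c n c c

n n n n n n c: 1 tree
c n n n n n n c: 1 tree
c n n n n n c: 1 tree
c c c n c n c c: 85 trees
n n n n n n n c: 1 tree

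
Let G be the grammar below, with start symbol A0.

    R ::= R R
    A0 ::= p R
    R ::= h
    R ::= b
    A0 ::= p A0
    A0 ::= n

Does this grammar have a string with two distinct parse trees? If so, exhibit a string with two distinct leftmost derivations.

Ambiguous

Witness: p b b b

Derivation 1: A0 ⇒ p R ⇒ p R R ⇒ p R R R ⇒ p b R R ⇒ p b b R ⇒ p b b b
Derivation 2: A0 ⇒ p R ⇒ p R R ⇒ p b R ⇒ p b R R ⇒ p b b R ⇒ p b b b

Two distinct leftmost derivations for the same string.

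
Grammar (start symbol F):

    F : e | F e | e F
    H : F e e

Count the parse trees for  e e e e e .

16

Parse trees for e e e e e (showing first 6 of 16):
  [F [F [F [F [F e] e] e] e] e]
  [F [F [F [F e [F e]] e] e] e]
  [F [F [F e [F [F e] e]] e] e]
  [F [F [F e [F e [F e]]] e] e]
  [F [F e [F [F [F e] e] e]] e]
  [F [F e [F [F e [F e]] e]] e]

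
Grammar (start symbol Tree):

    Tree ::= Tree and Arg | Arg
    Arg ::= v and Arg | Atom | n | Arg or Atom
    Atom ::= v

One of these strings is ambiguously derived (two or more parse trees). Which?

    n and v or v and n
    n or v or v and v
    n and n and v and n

n and n and v and n

n and v or v and n: 1 tree
n or v or v and v: 1 tree
n and n and v and n: 2 trees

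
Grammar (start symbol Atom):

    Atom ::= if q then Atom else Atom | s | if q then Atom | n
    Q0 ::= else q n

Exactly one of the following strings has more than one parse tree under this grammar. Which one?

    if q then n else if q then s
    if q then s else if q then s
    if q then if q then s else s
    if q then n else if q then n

if q then n else if q then s: 1 tree
if q then s else if q then s: 1 tree
if q then if q then s else s: 2 trees
if q then n else if q then n: 1 tree

if q then if q then s else s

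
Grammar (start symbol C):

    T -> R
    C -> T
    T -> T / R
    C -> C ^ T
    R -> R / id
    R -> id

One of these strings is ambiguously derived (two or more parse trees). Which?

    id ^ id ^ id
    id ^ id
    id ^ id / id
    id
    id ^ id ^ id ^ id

id ^ id / id

id ^ id ^ id: 1 tree
id ^ id: 1 tree
id ^ id / id: 2 trees
id: 1 tree
id ^ id ^ id ^ id: 1 tree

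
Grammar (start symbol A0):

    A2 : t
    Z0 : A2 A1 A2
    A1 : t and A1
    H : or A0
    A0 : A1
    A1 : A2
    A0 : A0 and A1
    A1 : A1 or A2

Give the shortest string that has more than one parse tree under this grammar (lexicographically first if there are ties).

t and t

length 1: no string has ≥2 trees
length 3: t and t has 2 parse trees

Two derivations of t and t:
  A0 ⇒ A1 ⇒ t and A1 ⇒ t and A2 ⇒ t and t
  A0 ⇒ A0 and A1 ⇒ A1 and A1 ⇒ A2 and A1 ⇒ t and A1 ⇒ t and A2 ⇒ t and t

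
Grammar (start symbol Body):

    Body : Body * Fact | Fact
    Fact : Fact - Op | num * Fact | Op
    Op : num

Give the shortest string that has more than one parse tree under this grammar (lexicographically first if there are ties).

length 1: no string has ≥2 trees
length 3: num * num has 2 parse trees

Two derivations of num * num:
  Body ⇒ Body * Fact ⇒ Fact * Fact ⇒ Op * Fact ⇒ num * Fact ⇒ num * Op ⇒ num * num
  Body ⇒ Fact ⇒ num * Fact ⇒ num * Op ⇒ num * num

num * num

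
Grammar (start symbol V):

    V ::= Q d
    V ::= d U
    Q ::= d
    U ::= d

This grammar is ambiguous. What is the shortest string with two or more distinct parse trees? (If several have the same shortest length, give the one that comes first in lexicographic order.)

d d

length 2: d d has 2 parse trees

Two derivations of d d:
  V ⇒ Q d ⇒ d d
  V ⇒ d U ⇒ d d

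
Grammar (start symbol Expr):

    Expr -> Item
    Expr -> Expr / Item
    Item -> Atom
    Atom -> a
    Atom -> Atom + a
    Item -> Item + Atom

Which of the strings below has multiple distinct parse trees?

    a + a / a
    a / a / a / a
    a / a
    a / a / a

a + a / a

a + a / a: 2 trees
a / a / a / a: 1 tree
a / a: 1 tree
a / a / a: 1 tree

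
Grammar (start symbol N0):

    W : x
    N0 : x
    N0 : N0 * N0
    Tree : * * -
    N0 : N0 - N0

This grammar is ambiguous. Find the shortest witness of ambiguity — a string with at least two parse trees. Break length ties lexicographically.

length 1: no string has ≥2 trees
length 3: no string has ≥2 trees
length 5: x * x * x has 2 parse trees

Two derivations of x * x * x:
  N0 ⇒ N0 * N0 ⇒ x * N0 ⇒ x * N0 * N0 ⇒ x * x * N0 ⇒ x * x * x
  N0 ⇒ N0 * N0 ⇒ N0 * N0 * N0 ⇒ x * N0 * N0 ⇒ x * x * N0 ⇒ x * x * x

x * x * x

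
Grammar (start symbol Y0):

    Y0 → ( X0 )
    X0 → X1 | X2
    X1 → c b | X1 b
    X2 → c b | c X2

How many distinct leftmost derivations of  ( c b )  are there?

2

Parse trees for ( c b ):
  [Y0 ( [X0 [X1 c b]] )]
  [Y0 ( [X0 [X2 c b]] )]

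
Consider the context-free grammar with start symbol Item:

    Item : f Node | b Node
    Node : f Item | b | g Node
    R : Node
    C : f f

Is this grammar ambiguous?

Only Item, Node are reachable from Item; ignoring the rest: The reachable rules are right-linear with at most one rule per (nonterminal, next-terminal) pair. Each input token forces the next rule, so parsing is deterministic.

Unambiguous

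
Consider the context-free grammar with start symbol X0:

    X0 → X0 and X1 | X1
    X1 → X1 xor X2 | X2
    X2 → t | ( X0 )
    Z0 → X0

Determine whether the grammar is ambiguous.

Unambiguous

Only X0, X1, X2 are reachable from X0; ignoring the rest: The grammar is stratified — X0 handles 'and' (left-recursive), X1 handles 'xor', X2 atoms. Each operator has a fixed associativity and precedence level, so every string has one parse.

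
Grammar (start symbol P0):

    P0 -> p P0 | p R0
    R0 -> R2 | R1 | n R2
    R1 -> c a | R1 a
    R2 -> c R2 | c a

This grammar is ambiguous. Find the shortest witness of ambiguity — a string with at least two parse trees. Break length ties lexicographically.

length 3: p c a has 2 parse trees

Two derivations of p c a:
  P0 ⇒ p R0 ⇒ p R2 ⇒ p c a
  P0 ⇒ p R0 ⇒ p R1 ⇒ p c a

p c a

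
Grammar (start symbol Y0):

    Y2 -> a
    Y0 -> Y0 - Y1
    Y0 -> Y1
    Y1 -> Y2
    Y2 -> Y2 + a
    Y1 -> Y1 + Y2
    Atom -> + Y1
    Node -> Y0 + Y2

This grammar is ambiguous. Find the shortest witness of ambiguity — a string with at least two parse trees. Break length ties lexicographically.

length 1: no string has ≥2 trees
length 3: a + a has 2 parse trees

Two derivations of a + a:
  Y0 ⇒ Y1 ⇒ Y2 ⇒ Y2 + a ⇒ a + a
  Y0 ⇒ Y1 ⇒ Y1 + Y2 ⇒ Y2 + Y2 ⇒ a + Y2 ⇒ a + a

a + a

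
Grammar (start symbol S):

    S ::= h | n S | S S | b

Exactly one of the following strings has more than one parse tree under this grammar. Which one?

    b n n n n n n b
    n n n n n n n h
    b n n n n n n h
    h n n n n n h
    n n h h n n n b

b n n n n n n b: 1 tree
n n n n n n n h: 1 tree
b n n n n n n h: 1 tree
h n n n n n h: 1 tree
n n h h n n n b: 9 trees

n n h h n n n b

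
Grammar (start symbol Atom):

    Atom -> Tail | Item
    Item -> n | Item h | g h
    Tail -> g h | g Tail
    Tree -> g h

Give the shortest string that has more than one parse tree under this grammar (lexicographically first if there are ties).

length 1: no string has ≥2 trees
length 2: g h has 2 parse trees

Two derivations of g h:
  Atom ⇒ Tail ⇒ g h
  Atom ⇒ Item ⇒ g h

g h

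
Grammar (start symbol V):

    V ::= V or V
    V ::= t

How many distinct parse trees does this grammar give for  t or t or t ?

2

Parse trees for t or t or t:
  [V [V t] or [V [V t] or [V t]]]
  [V [V [V t] or [V t]] or [V t]]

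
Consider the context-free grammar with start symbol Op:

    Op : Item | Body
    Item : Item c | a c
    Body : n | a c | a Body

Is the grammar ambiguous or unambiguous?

Ambiguous

Witness: a c

Derivation 1: Op ⇒ Item ⇒ a c
Derivation 2: Op ⇒ Body ⇒ a c

Two distinct leftmost derivations for the same string.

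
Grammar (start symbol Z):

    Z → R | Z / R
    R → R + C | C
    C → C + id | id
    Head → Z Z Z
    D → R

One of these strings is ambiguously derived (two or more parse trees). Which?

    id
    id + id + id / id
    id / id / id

id + id + id / id

id: 1 tree
id + id + id / id: 4 trees
id / id / id: 1 tree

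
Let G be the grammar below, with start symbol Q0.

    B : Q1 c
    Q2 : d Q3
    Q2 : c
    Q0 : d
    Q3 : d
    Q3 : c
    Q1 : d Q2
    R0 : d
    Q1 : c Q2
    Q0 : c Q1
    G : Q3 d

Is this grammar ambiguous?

Only Q0, Q1, Q2, Q3 are reachable from Q0; ignoring the rest: Restricted to the reachable nonterminals, every rule has the form A → t or A → t B, and no two rules for the same A share a first terminal. The grammar encodes a DFA — one run per string.

Unambiguous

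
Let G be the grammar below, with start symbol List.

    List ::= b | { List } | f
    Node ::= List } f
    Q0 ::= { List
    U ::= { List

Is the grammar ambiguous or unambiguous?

Unambiguous

Only List is reachable from List; ignoring the rest: L(List) is { openⁿ atom closeⁿ : n ≥ 0 }. The bracket depth fixes n, and the derivation is forced at every step.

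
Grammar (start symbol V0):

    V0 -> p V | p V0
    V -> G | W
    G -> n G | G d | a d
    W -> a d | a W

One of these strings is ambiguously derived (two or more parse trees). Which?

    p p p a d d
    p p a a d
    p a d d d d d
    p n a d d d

p n a d d d

p p p a d d: 1 tree
p p a a d: 1 tree
p a d d d d d: 1 tree
p n a d d d: 3 trees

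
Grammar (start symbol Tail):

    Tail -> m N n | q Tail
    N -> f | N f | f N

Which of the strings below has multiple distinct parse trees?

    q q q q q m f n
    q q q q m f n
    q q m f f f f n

q q m f f f f n

q q q q q m f n: 1 tree
q q q q m f n: 1 tree
q q m f f f f n: 8 trees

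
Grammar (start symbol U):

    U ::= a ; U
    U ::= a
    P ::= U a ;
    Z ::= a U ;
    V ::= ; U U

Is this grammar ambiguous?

(P, Z, V are unreachable from U, so their rules don't affect L(U).) The reachable grammar is A → atom sep A | atom. Each atom is followed by either the separator (recurse) or end-of-string (stop) — no choice point.

Unambiguous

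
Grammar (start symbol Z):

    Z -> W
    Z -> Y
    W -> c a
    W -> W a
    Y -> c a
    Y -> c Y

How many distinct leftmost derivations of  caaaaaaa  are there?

1

Parse trees for caaaaaaa:
  [Z [W [W [W [W [W [W [W c a] a] a] a] a] a] a]]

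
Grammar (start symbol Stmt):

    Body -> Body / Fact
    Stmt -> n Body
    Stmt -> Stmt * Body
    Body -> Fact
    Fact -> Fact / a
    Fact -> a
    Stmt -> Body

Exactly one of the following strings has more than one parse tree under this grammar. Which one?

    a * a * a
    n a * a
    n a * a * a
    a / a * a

a / a * a

a * a * a: 1 tree
n a * a: 1 tree
n a * a * a: 1 tree
a / a * a: 2 trees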